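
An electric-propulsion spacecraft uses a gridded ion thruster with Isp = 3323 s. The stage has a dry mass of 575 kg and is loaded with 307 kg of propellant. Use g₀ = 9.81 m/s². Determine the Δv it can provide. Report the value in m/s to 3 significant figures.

Δv ≈ 13900 m/s

v_e = Isp · g₀ = 3323 × 9.81 = 32598.6 m/s.
m₀ = m_dry + m_prop = 575 + 307 = 882 kg.
Δv = v_e · ln(m₀/m_f) = 32598.6 × ln(1.534) = 32598.6 × 0.4278 ≈ 13946.4 m/s.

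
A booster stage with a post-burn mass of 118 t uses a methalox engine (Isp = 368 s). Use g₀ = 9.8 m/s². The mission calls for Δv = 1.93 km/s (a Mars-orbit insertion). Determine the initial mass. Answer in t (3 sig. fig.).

v_e = Isp · g₀ = 368 × 9.8 = 3606.4 m/s.
Using Δv = v_e ln(m₀/m_f): m₀/m_f = exp(Δv / v_e) = exp(1930 / 3606.4) = exp(0.5352) = 1.7077.
m₀ = m_f × 1.7077 = 118 × 1.7077 = 201.509 t.

initial mass ≈ 202 t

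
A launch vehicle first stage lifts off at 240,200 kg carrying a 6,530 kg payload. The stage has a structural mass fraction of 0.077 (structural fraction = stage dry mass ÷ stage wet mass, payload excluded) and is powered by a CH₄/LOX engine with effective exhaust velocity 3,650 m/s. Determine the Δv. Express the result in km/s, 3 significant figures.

Δv ≈ 8.33 km/s

Stage wet mass = m₀ − payload = 240,200 − 6,530 = 233,670 kg.
Stage dry mass = ε × stage wet mass = 0.077 × 233,670 = 17,992.6 kg.
Burnout mass m_f = stage dry + payload = 17,992.6 + 6,530 = 24,522.6 kg.
Δv = v_e · ln(240,200/24,522.6) = 3650.0 × ln(9.795) = 3650.0 × 2.2819 ≈ 8329 m/s.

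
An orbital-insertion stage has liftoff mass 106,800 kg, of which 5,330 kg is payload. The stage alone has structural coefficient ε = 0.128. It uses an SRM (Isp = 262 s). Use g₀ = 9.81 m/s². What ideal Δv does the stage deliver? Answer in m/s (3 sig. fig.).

Δv ≈ 4530 m/s

Stage wet mass = m₀ − payload = 106,800 − 5,330 = 101,470 kg.
Stage dry mass = ε × stage wet mass = 0.128 × 101,470 = 12,988.2 kg.
Burnout mass m_f = stage dry + payload = 12,988.2 + 5,330 = 18,318.2 kg.
v_e = Isp · g₀ = 262 × 9.81 = 2570.2 m/s.
By the Tsiolkovsky rocket equation, Δv = v_e · ln(106,800/18,318.2) = 2570.2 × ln(5.83) = 2570.2 × 1.7631 ≈ 4531 m/s.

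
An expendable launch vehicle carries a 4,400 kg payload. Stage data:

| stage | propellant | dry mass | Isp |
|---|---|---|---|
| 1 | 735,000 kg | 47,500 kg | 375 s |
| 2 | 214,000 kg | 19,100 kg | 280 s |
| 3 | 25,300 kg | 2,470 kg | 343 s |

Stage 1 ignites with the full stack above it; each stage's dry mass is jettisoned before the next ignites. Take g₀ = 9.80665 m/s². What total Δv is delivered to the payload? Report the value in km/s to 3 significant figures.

Δv ≈ 14.2 km/s

Ignition mass of stage 1 = 735,000+47,500 + 214,000+19,100 + 25,300+2,470 + 4,400 = 1,047,770 kg.
Stage 1: m₀ = 1,047,770 kg, m_f = 1,047,770 − 735,000 = 312,770 kg; Δv = 375×9.80665×ln(3.35) = 3677.5×1.2090 ≈ 4446 m/s.
Stage 2: m₀ = 265,270 kg, m_f = 265,270 − 214,000 = 51,270 kg; Δv = 280×9.80665×ln(5.174) = 2745.9×1.6436 ≈ 4513 m/s.
Stage 3: m₀ = 32,170 kg, m_f = 32,170 − 25,300 = 6,870 kg; Δv = 343×9.80665×ln(4.683) = 3363.7×1.5439 ≈ 5193 m/s.
Total Δv = 4446 + 4513 + 5193 = 14152 m/s.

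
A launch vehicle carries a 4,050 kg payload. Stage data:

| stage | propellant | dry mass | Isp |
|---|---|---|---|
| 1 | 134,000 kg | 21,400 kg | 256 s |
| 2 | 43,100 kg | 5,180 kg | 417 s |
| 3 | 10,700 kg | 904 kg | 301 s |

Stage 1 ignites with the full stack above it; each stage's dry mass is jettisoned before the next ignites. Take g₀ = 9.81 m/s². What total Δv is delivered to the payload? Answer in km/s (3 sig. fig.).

Ignition mass of stage 1 = 134,000+21,400 + 43,100+5,180 + 10,700+904 + 4,050 = 219,334 kg.
Stage 1: m₀ = 219,334 kg, m_f = 219,334 − 134,000 = 85,334 kg; Δv = 256×9.81×ln(2.57) = 2511.4×0.9440 ≈ 2371 m/s.
Stage 2: m₀ = 63,934 kg, m_f = 63,934 − 43,100 = 20,834 kg; Δv = 417×9.81×ln(3.069) = 4090.8×1.1213 ≈ 4587 m/s.
Stage 3: m₀ = 15,654 kg, m_f = 15,654 − 10,700 = 4,954 kg; Δv = 301×9.81×ln(3.16) = 2952.8×1.1505 ≈ 3397 m/s.
Total Δv = 2371 + 4587 + 3397 = 10355 m/s.

Δv ≈ 10.4 km/s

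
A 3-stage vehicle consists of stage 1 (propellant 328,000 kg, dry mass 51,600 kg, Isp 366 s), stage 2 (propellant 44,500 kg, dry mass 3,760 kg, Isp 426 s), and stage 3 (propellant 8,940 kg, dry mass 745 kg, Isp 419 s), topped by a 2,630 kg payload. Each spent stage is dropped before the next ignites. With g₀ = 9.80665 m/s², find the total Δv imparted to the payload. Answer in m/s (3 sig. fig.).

Ignition mass of stage 1 = 328,000+51,600 + 44,500+3,760 + 8,940+745 + 2,630 = 440,175 kg.
Stage 1: m₀ = 440,175 kg, m_f = 440,175 − 328,000 = 112,175 kg; Δv = 366×9.80665×ln(3.924) = 3589.2×1.3671 ≈ 4907 m/s.
Stage 2: m₀ = 60,575 kg, m_f = 60,575 − 44,500 = 16,075 kg; Δv = 426×9.80665×ln(3.768) = 4177.6×1.3266 ≈ 5542 m/s.
Stage 3: m₀ = 12,315 kg, m_f = 12,315 − 8,940 = 3,375 kg; Δv = 419×9.80665×ln(3.649) = 4109.0×1.2944 ≈ 5319 m/s.
Total Δv = 4907 + 5542 + 5319 = 15768 m/s.

Δv ≈ 15800 m/s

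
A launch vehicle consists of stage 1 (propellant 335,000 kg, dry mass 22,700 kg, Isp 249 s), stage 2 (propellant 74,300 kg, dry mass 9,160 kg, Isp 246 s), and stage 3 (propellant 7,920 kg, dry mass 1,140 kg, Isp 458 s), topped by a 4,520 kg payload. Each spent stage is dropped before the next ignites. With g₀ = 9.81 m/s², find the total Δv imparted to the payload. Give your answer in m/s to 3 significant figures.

Δv ≈ 10700 m/s

Ignition mass of stage 1 = 335,000+22,700 + 74,300+9,160 + 7,920+1,140 + 4,520 = 454,740 kg.
Stage 1: m₀ = 454,740 kg, m_f = 454,740 − 335,000 = 119,740 kg; Δv = 249×9.81×ln(3.798) = 2442.7×1.3344 ≈ 3260 m/s.
Stage 2: m₀ = 97,040 kg, m_f = 97,040 − 74,300 = 22,740 kg; Δv = 246×9.81×ln(4.267) = 2413.3×1.4510 ≈ 3502 m/s.
Stage 3: m₀ = 13,580 kg, m_f = 13,580 − 7,920 = 5,660 kg; Δv = 458×9.81×ln(2.399) = 4493.0×0.8752 ≈ 3932 m/s.
Total Δv = 3260 + 3502 + 3932 = 10694 m/s.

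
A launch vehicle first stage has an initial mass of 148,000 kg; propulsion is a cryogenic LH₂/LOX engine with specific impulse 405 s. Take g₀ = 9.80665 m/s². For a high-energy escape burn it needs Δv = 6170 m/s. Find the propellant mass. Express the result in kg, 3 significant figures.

propellant mass ≈ 117000 kg

v_e = Isp · g₀ = 405 × 9.80665 = 3971.7 m/s.
m₀/m_f = exp(Δv / v_e) = exp(6170 / 3971.7) = exp(1.5535) = 4.7280.
m_f = 148,000 / 4.7280 = 31,302.9 kg, so propellant = m₀ − m_f = 148,000 − 31,302.9 = 116,697.1 kg.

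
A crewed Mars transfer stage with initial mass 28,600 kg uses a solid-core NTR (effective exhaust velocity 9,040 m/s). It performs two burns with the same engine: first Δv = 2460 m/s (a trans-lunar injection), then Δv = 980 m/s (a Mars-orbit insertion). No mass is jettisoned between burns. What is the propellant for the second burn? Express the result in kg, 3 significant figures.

After the first burn: m = 28600 × exp(−2460/9040.0) = 28600 × 0.76176 = 21,786.3 kg.
After the second burn: m = 21,786.3 × exp(−980/9040.0) = 21,786.3 × 0.89726 = 19,548 kg.
Second-burn propellant = 21,786.3 − 19,548 = 2,238.3 kg.

propellant for the second burn ≈ 2240 kg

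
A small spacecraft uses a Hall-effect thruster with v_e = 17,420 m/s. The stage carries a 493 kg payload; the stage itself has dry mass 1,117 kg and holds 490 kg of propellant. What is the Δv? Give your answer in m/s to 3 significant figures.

m₀ = payload + dry + propellant = 493 + 1,117 + 490 = 2,100 kg.
m_f = payload + dry = 493 + 1,117 = 1,610 kg.
Δv = v_e · ln(m₀/m_f) = 17420.0 × ln(1.304) = 17420.0 × 0.2657 ≈ 4628.5 m/s.

Δv ≈ 4630 m/s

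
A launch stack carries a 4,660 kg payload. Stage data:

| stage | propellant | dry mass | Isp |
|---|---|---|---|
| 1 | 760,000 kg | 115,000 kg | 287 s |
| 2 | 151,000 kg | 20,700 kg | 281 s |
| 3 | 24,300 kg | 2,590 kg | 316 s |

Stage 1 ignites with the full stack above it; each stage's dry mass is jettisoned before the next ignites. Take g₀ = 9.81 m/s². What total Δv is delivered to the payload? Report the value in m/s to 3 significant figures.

Δv ≈ 11700 m/s

Ignition mass of stage 1 = 760,000+115,000 + 151,000+20,700 + 24,300+2,590 + 4,660 = 1,078,250 kg.
Stage 1: m₀ = 1,078,250 kg, m_f = 1,078,250 − 760,000 = 318,250 kg; Δv = 287×9.81×ln(3.388) = 2815.5×1.2203 ≈ 3436 m/s.
Stage 2: m₀ = 203,250 kg, m_f = 203,250 − 151,000 = 52,250 kg; Δv = 281×9.81×ln(3.89) = 2756.6×1.3584 ≈ 3745 m/s.
Stage 3: m₀ = 31,550 kg, m_f = 31,550 − 24,300 = 7,250 kg; Δv = 316×9.81×ln(4.352) = 3100.0×1.4706 ≈ 4559 m/s.
Total Δv = 3436 + 3745 + 4559 = 11740 m/s.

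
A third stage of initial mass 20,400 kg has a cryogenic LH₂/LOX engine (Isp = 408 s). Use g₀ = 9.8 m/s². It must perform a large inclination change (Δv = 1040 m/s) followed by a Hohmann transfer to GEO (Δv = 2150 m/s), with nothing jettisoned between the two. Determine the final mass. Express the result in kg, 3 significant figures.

final mass ≈ 9190 kg

v_e = Isp · g₀ = 408 × 9.8 = 3998.4 m/s.
After the first burn: m = 20400 × exp(−1040/3998.4) = 20400 × 0.77097 = 15,727.8 kg.
After the second burn: m = 15,727.8 × exp(−2150/3998.4) = 15,727.8 × 0.58408 = 9,186.29 kg.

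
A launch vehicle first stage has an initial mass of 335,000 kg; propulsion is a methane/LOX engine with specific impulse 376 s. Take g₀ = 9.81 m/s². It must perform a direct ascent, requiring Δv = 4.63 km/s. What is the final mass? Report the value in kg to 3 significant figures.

final mass ≈ 95500 kg

v_e = Isp · g₀ = 376 × 9.81 = 3688.6 m/s.
m₀/m_f = exp(Δv / v_e) = exp(4630 / 3688.6) = exp(1.2552) = 3.5087.
m_f = m₀ / 3.5087 = 335,000 / 3.5087 = 95,477 kg.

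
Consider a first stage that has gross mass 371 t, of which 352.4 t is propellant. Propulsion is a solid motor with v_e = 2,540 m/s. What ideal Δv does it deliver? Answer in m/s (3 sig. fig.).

Δv ≈ 7600 m/s

m_f = m₀ − m_prop = 371 − 352.4 = 18.6 t.
From the ideal rocket equation, Δv = v_e · ln(m₀/m_f) = 2540.0 × ln(19.95) = 2540.0 × 2.9930 ≈ 7602.3 m/s.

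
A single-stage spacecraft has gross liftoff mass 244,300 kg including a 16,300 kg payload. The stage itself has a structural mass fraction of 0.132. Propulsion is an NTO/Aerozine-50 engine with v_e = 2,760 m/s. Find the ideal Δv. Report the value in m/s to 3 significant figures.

Δv ≈ 4580 m/s

Stage wet mass = m₀ − payload = 244,300 − 16,300 = 228,000 kg.
Stage dry mass = ε × stage wet mass = 0.132 × 228,000 = 30,096 kg.
Burnout mass m_f = stage dry + payload = 30,096 + 16,300 = 46,396 kg.
From the ideal rocket equation, Δv = v_e · ln(244,300/46,396) = 2760.0 × ln(5.266) = 2760.0 × 1.6612 ≈ 4585 m/s.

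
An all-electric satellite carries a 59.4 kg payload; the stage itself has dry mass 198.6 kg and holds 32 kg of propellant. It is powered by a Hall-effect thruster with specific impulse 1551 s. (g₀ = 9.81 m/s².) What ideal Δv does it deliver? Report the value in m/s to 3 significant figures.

v_e = Isp · g₀ = 1551 × 9.81 = 15215.3 m/s.
m₀ = payload + dry + propellant = 59.4 + 198.6 + 32 = 290 kg.
m_f = payload + dry = 59.4 + 198.6 = 258 kg.
Δv = v_e · ln(m₀/m_f) = 15215.3 × ln(1.124) = 15215.3 × 0.1169 ≈ 1779.0 m/s.

Δv ≈ 1780 m/s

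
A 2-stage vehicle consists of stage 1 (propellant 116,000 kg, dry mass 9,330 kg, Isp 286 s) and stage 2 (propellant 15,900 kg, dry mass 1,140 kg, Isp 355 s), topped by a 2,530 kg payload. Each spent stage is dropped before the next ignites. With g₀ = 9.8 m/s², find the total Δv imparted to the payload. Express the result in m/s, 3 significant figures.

Δv ≈ 10300 m/s

Ignition mass of stage 1 = 116,000+9,330 + 15,900+1,140 + 2,530 = 144,900 kg.
Stage 1: m₀ = 144,900 kg, m_f = 144,900 − 116,000 = 28,900 kg; Δv = 286×9.8×ln(5.014) = 2802.8×1.6122 ≈ 4519 m/s.
Stage 2: m₀ = 19,570 kg, m_f = 19,570 − 15,900 = 3,670 kg; Δv = 355×9.8×ln(5.332) = 3479.0×1.6738 ≈ 5823 m/s.
Total Δv = 4519 + 5823 = 10342 m/s.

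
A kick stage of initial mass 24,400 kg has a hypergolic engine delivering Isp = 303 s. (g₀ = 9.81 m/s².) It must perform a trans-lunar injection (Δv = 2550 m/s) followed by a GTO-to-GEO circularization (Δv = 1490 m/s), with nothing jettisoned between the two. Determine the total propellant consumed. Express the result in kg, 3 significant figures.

total propellant consumed ≈ 18100 kg

v_e = Isp · g₀ = 303 × 9.81 = 2972.4 m/s.
After the first burn: m = 24400 × exp(−2550/2972.4) = 24400 × 0.42406 = 10,347.1 kg.
After the second burn: m = 10,347.1 × exp(−1490/2972.4) = 10,347.1 × 0.60576 = 6,267.86 kg.
Total propellant = m₀ − m_final = 24400 − 6,267.86 = 18,132.14 kg.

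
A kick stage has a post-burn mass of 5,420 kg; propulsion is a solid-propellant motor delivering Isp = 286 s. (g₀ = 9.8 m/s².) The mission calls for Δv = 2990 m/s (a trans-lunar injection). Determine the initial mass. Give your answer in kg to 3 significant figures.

initial mass ≈ 15800 kg

v_e = Isp · g₀ = 286 × 9.8 = 2802.8 m/s.
m₀/m_f = exp(Δv / v_e) = exp(2990 / 2802.8) = exp(1.0668) = 2.9060.
m₀ = m_f × 2.9060 = 5,420 × 2.9060 = 15,750.5 kg.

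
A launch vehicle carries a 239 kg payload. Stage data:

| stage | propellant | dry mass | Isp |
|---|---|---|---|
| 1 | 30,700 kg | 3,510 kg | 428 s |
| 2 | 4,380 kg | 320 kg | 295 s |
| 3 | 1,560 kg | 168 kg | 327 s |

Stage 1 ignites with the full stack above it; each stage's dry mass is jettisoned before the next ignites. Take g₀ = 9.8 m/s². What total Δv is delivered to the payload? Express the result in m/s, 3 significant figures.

Ignition mass of stage 1 = 30,700+3,510 + 4,380+320 + 1,560+168 + 239 = 40,877 kg.
Stage 1: m₀ = 40,877 kg, m_f = 40,877 − 30,700 = 10,177 kg; Δv = 428×9.8×ln(4.017) = 4194.4×1.3904 ≈ 5832 m/s.
Stage 2: m₀ = 6,667 kg, m_f = 6,667 − 4,380 = 2,287 kg; Δv = 295×9.8×ln(2.915) = 2891.0×1.0699 ≈ 3093 m/s.
Stage 3: m₀ = 1,967 kg, m_f = 1,967 − 1,560 = 407 kg; Δv = 327×9.8×ln(4.833) = 3204.6×1.5755 ≈ 5049 m/s.
Total Δv = 5832 + 3093 + 5049 = 13974 m/s.

Δv ≈ 14000 m/s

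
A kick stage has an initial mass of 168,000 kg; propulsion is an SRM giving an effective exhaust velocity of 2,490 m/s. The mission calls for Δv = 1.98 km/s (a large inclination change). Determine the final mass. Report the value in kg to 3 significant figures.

final mass ≈ 75900 kg

From the ideal rocket equation, m₀/m_f = exp(Δv / v_e) = exp(1980 / 2490.0) = exp(0.7952) = 2.2148.
m_f = m₀ / 2.2148 = 168,000 / 2.2148 = 75,853.4 kg.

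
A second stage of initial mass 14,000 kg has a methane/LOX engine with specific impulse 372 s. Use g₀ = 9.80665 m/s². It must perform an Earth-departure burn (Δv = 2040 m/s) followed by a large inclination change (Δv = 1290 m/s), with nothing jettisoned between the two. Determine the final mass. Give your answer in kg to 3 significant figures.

final mass ≈ 5620 kg

v_e = Isp · g₀ = 372 × 9.80665 = 3648.1 m/s.
After the first burn: m = 14000 × exp(−2040/3648.1) = 14000 × 0.57167 = 8,003.38 kg.
After the second burn: m = 8,003.38 × exp(−1290/3648.1) = 8,003.38 × 0.70215 = 5,619.57 kg.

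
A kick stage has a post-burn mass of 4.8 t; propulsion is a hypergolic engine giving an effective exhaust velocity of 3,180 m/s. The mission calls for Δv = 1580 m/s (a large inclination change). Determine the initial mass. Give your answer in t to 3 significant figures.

Rocket equation: m₀/m_f = exp(Δv / v_e) = exp(1580 / 3180.0) = exp(0.4969) = 1.6435.
m₀ = m_f × 1.6435 = 4.8 × 1.6435 = 7.8888 t.

initial mass ≈ 7.89 t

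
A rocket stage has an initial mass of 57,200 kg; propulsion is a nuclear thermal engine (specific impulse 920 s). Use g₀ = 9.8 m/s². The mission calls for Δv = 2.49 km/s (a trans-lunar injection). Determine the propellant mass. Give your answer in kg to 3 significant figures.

v_e = Isp · g₀ = 920 × 9.8 = 9016.0 m/s.
m₀/m_f = exp(Δv / v_e) = exp(2490 / 9016.0) = exp(0.2762) = 1.3181.
m_f = 57,200 / 1.3181 = 43,395.8 kg, so propellant = m₀ − m_f = 57,200 − 43,395.8 = 13,804.2 kg.

propellant mass ≈ 13800 kg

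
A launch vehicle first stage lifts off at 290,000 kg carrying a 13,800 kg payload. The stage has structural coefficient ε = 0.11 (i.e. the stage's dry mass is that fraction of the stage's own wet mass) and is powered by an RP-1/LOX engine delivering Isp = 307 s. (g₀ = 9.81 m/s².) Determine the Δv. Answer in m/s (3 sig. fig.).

Stage wet mass = m₀ − payload = 290,000 − 13,800 = 276,200 kg.
Stage dry mass = ε × stage wet mass = 0.11 × 276,200 = 30,382 kg.
Burnout mass m_f = stage dry + payload = 30,382 + 13,800 = 44,182 kg.
v_e = Isp · g₀ = 307 × 9.81 = 3011.7 m/s.
From the ideal rocket equation, Δv = v_e · ln(290,000/44,182) = 3011.7 × ln(6.564) = 3011.7 × 1.8816 ≈ 5667 m/s.

Δv ≈ 5670 m/s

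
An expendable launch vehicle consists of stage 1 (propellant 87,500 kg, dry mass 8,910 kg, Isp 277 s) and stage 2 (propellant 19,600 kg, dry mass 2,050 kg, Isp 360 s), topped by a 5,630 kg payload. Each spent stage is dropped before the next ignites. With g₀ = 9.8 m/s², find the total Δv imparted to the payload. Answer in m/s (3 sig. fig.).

Δv ≈ 7810 m/s

Ignition mass of stage 1 = 87,500+8,910 + 19,600+2,050 + 5,630 = 123,690 kg.
Stage 1: m₀ = 123,690 kg, m_f = 123,690 − 87,500 = 36,190 kg; Δv = 277×9.8×ln(3.418) = 2714.6×1.2290 ≈ 3336 m/s.
Stage 2: m₀ = 27,280 kg, m_f = 27,280 − 19,600 = 7,680 kg; Δv = 360×9.8×ln(3.552) = 3528.0×1.2675 ≈ 4472 m/s.
Total Δv = 3336 + 4472 = 7808 m/s.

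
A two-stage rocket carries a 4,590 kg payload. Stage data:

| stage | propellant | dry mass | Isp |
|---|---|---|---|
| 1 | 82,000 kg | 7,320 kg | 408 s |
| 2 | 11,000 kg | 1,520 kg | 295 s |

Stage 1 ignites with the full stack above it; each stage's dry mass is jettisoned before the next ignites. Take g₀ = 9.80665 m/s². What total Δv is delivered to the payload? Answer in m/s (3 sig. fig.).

Ignition mass of stage 1 = 82,000+7,320 + 11,000+1,520 + 4,590 = 106,430 kg.
Stage 1: m₀ = 106,430 kg, m_f = 106,430 − 82,000 = 24,430 kg; Δv = 408×9.80665×ln(4.357) = 4001.1×1.4717 ≈ 5888 m/s.
Stage 2: m₀ = 17,110 kg, m_f = 17,110 − 11,000 = 6,110 kg; Δv = 295×9.80665×ln(2.8) = 2893.0×1.0297 ≈ 2979 m/s.
Total Δv = 5888 + 2979 = 8867 m/s.

Δv ≈ 8870 m/s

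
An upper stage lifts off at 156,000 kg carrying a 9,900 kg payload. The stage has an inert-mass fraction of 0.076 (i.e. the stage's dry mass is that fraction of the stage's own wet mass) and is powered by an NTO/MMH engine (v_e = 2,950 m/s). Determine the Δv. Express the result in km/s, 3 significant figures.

Stage wet mass = m₀ − payload = 156,000 − 9,900 = 146,100 kg.
Stage dry mass = ε × stage wet mass = 0.076 × 146,100 = 11,103.6 kg.
Burnout mass m_f = stage dry + payload = 11,103.6 + 9,900 = 21,003.6 kg.
Using Δv = v_e ln(m₀/m_f): Δv = v_e · ln(156,000/21,003.6) = 2950.0 × ln(7.427) = 2950.0 × 2.0052 ≈ 5915 m/s.

Δv ≈ 5.92 km/s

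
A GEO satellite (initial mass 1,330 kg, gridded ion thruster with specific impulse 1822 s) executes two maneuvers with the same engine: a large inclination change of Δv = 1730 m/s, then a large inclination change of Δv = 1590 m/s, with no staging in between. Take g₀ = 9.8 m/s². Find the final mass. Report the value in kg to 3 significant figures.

final mass ≈ 1100 kg

v_e = Isp · g₀ = 1822 × 9.8 = 17855.6 m/s.
After the first burn: m = 1330 × exp(−1730/17855.6) = 1330 × 0.90766 = 1,207.19 kg.
After the second burn: m = 1,207.19 × exp(−1590/17855.6) = 1,207.19 × 0.91480 = 1,104.34 kg.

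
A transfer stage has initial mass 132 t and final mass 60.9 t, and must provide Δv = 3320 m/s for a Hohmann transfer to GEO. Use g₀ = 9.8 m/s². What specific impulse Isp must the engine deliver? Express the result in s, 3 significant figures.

ln(m₀/m_f) = ln(132000/60900) = ln(2.167) = 0.7736.
Rocket equation: v_e = Δv / ln(m₀/m_f) = 3320 / 0.7736 = 4291.8 m/s.
Isp = v_e / g₀ = 4291.8 / 9.8 = 437.9 s.

Isp ≈ 438 s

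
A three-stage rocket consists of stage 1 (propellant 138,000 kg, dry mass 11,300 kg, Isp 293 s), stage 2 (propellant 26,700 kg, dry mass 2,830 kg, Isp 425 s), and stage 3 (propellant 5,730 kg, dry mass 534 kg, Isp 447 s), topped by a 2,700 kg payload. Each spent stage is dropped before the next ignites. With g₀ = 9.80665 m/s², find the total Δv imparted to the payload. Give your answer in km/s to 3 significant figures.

Δv ≈ 13.2 km/s

Ignition mass of stage 1 = 138,000+11,300 + 26,700+2,830 + 5,730+534 + 2,700 = 187,794 kg.
Stage 1: m₀ = 187,794 kg, m_f = 187,794 − 138,000 = 49,794 kg; Δv = 293×9.80665×ln(3.771) = 2873.3×1.3275 ≈ 3814 m/s.
Stage 2: m₀ = 38,494 kg, m_f = 38,494 − 26,700 = 11,794 kg; Δv = 425×9.80665×ln(3.264) = 4167.8×1.1829 ≈ 4930 m/s.
Stage 3: m₀ = 8,964 kg, m_f = 8,964 − 5,730 = 3,234 kg; Δv = 447×9.80665×ln(2.772) = 4383.6×1.0195 ≈ 4469 m/s.
Total Δv = 3814 + 4930 + 4469 = 13213 m/s.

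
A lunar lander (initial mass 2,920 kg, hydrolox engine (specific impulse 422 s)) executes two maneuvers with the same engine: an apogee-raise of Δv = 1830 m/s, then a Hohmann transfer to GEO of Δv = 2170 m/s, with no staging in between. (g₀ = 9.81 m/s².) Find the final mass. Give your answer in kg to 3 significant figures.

v_e = Isp · g₀ = 422 × 9.81 = 4139.8 m/s.
After the first burn: m = 2920 × exp(−1830/4139.8) = 2920 × 0.64272 = 1,876.74 kg.
After the second burn: m = 1,876.74 × exp(−2170/4139.8) = 1,876.74 × 0.59204 = 1,111.11 kg.

final mass ≈ 1110 kg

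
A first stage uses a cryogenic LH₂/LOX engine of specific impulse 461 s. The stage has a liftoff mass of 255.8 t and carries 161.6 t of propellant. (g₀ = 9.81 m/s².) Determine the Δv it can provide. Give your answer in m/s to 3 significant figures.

Δv ≈ 4520 m/s

v_e = Isp · g₀ = 461 × 9.81 = 4522.4 m/s.
m_f = m₀ − m_prop = 255.8 − 161.6 = 94.2 t.
Using Δv = v_e ln(m₀/m_f): Δv = v_e · ln(m₀/m_f) = 4522.4 × ln(2.715) = 4522.4 × 0.9990 ≈ 4517.8 m/s.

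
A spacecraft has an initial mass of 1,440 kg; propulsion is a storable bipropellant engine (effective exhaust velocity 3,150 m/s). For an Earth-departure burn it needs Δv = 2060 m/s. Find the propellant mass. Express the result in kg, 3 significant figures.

m₀/m_f = exp(Δv / v_e) = exp(2060 / 3150.0) = exp(0.6540) = 1.9232.
m_f = 1,440 / 1.9232 = 748.752 kg, so propellant = m₀ − m_f = 1,440 − 748.752 = 691.248 kg.

propellant mass ≈ 691 kg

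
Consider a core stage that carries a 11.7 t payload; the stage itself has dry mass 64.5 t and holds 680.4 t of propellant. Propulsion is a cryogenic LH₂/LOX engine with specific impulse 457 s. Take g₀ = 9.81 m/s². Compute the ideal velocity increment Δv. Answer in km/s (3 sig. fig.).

Δv ≈ 10.3 km/s

v_e = Isp · g₀ = 457 × 9.81 = 4483.2 m/s.
m₀ = payload + dry + propellant = 11.7 + 64.5 + 680.4 = 756.6 t.
m_f = payload + dry = 11.7 + 64.5 = 76.2 t.
Rocket equation: Δv = v_e · ln(m₀/m_f) = 4483.2 × ln(9.929) = 4483.2 × 2.2955 ≈ 10291.0 m/s.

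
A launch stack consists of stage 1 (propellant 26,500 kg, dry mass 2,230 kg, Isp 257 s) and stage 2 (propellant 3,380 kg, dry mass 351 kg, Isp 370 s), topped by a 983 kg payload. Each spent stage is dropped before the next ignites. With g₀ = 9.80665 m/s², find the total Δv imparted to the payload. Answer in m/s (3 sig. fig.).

Ignition mass of stage 1 = 26,500+2,230 + 3,380+351 + 983 = 33,444 kg.
Stage 1: m₀ = 33,444 kg, m_f = 33,444 − 26,500 = 6,944 kg; Δv = 257×9.80665×ln(4.816) = 2520.3×1.5720 ≈ 3962 m/s.
Stage 2: m₀ = 4,714 kg, m_f = 4,714 − 3,380 = 1,334 kg; Δv = 370×9.80665×ln(3.534) = 3628.5×1.2624 ≈ 4580 m/s.
Total Δv = 3962 + 4580 = 8542 m/s.

Δv ≈ 8540 m/s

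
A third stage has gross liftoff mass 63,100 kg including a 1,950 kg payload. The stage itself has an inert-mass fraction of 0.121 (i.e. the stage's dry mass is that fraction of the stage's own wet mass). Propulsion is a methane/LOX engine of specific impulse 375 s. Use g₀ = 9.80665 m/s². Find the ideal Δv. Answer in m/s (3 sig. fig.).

Stage wet mass = m₀ − payload = 63,100 − 1,950 = 61,150 kg.
Stage dry mass = ε × stage wet mass = 0.121 × 61,150 = 7,399.15 kg.
Burnout mass m_f = stage dry + payload = 7,399.15 + 1,950 = 9,349.15 kg.
v_e = Isp · g₀ = 375 × 9.80665 = 3677.5 m/s.
From the ideal rocket equation, Δv = v_e · ln(63,100/9,349.15) = 3677.5 × ln(6.749) = 3677.5 × 1.9094 ≈ 7022 m/s.

Δv ≈ 7020 m/s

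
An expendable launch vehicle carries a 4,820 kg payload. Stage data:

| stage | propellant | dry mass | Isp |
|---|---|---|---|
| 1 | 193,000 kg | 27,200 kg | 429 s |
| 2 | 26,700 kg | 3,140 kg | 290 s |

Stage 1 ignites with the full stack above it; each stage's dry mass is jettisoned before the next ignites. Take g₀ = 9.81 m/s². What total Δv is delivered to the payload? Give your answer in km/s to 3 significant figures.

Ignition mass of stage 1 = 193,000+27,200 + 26,700+3,140 + 4,820 = 254,860 kg.
Stage 1: m₀ = 254,860 kg, m_f = 254,860 − 193,000 = 61,860 kg; Δv = 429×9.81×ln(4.12) = 4208.5×1.4158 ≈ 5959 m/s.
Stage 2: m₀ = 34,660 kg, m_f = 34,660 − 26,700 = 7,960 kg; Δv = 290×9.81×ln(4.354) = 2844.9×1.4712 ≈ 4185 m/s.
Total Δv = 5959 + 4185 = 10144 m/s.

Δv ≈ 10.1 km/s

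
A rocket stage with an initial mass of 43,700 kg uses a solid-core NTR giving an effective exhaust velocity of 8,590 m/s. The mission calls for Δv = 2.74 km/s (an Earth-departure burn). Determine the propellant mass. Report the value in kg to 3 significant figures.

propellant mass ≈ 11900 kg

Using Δv = v_e ln(m₀/m_f): m₀/m_f = exp(Δv / v_e) = exp(2740 / 8590.0) = exp(0.3190) = 1.3757.
m_f = 43,700 / 1.3757 = 31,765.6 kg, so propellant = m₀ − m_f = 43,700 − 31,765.6 = 11,934.4 kg.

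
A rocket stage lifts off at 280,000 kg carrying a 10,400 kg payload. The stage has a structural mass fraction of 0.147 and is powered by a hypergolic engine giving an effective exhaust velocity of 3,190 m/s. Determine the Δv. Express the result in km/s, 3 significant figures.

Δv ≈ 5.49 km/s

Stage wet mass = m₀ − payload = 280,000 − 10,400 = 269,600 kg.
Stage dry mass = ε × stage wet mass = 0.147 × 269,600 = 39,631.2 kg.
Burnout mass m_f = stage dry + payload = 39,631.2 + 10,400 = 50,031.2 kg.
Rocket equation: Δv = v_e · ln(280,000/50,031.2) = 3190.0 × ln(5.597) = 3190.0 × 1.7221 ≈ 5494 m/s.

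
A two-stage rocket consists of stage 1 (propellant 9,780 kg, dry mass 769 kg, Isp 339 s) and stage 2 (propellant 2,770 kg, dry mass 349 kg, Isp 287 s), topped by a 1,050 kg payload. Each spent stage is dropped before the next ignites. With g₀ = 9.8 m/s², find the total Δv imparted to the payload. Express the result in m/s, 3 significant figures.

Δv ≈ 6700 m/s

Ignition mass of stage 1 = 9,780+769 + 2,770+349 + 1,050 = 14,718 kg.
Stage 1: m₀ = 14,718 kg, m_f = 14,718 − 9,780 = 4,938 kg; Δv = 339×9.8×ln(2.981) = 3322.2×1.0921 ≈ 3628 m/s.
Stage 2: m₀ = 4,169 kg, m_f = 4,169 − 2,770 = 1,399 kg; Δv = 287×9.8×ln(2.98) = 2812.6×1.0919 ≈ 3071 m/s.
Total Δv = 3628 + 3071 = 6699 m/s.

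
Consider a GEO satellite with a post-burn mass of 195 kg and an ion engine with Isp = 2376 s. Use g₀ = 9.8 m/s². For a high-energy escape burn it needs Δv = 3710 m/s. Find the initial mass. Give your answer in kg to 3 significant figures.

initial mass ≈ 229 kg

v_e = Isp · g₀ = 2376 × 9.8 = 23284.8 m/s.
Using Δv = v_e ln(m₀/m_f): m₀/m_f = exp(Δv / v_e) = exp(3710 / 23284.8) = exp(0.1593) = 1.1727.
m₀ = m_f × 1.1727 = 195 × 1.1727 = 228.677 kg.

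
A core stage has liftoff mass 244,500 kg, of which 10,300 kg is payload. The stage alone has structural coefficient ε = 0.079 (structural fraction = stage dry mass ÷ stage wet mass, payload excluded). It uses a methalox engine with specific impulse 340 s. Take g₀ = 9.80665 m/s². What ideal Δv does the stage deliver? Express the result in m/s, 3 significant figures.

Δv ≈ 7130 m/s

Stage wet mass = m₀ − payload = 244,500 − 10,300 = 234,200 kg.
Stage dry mass = ε × stage wet mass = 0.079 × 234,200 = 18,501.8 kg.
Burnout mass m_f = stage dry + payload = 18,501.8 + 10,300 = 28,801.8 kg.
v_e = Isp · g₀ = 340 × 9.80665 = 3334.3 m/s.
Δv = v_e · ln(244,500/28,801.8) = 3334.3 × ln(8.489) = 3334.3 × 2.1388 ≈ 7131 m/s.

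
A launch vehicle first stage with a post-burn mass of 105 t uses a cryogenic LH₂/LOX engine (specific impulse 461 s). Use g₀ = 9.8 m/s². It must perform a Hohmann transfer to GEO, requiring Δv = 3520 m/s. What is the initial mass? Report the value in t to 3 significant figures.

initial mass ≈ 229 t

v_e = Isp · g₀ = 461 × 9.8 = 4517.8 m/s.
By the Tsiolkovsky rocket equation, m₀/m_f = exp(Δv / v_e) = exp(3520 / 4517.8) = exp(0.7791) = 2.1796.
m₀ = m_f × 2.1796 = 105 × 2.1796 = 228.858 t.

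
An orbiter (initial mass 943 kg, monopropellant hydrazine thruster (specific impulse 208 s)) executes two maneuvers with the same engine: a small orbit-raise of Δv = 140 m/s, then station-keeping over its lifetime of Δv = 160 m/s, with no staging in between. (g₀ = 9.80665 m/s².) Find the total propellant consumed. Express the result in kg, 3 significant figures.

total propellant consumed ≈ 129 kg

v_e = Isp · g₀ = 208 × 9.80665 = 2039.8 m/s.
After the first burn: m = 943 × exp(−140/2039.8) = 943 × 0.93367 = 880.451 kg.
After the second burn: m = 880.451 × exp(−160/2039.8) = 880.451 × 0.92456 = 814.03 kg.
Total propellant = m₀ − m_final = 943 − 814.03 = 128.97 kg.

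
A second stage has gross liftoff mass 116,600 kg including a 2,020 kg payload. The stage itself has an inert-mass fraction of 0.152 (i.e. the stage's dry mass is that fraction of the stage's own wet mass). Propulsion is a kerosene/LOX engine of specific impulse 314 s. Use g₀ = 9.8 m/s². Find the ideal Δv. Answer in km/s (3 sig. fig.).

Δv ≈ 5.51 km/s

Stage wet mass = m₀ − payload = 116,600 − 2,020 = 114,580 kg.
Stage dry mass = ε × stage wet mass = 0.152 × 114,580 = 17,416.2 kg.
Burnout mass m_f = stage dry + payload = 17,416.2 + 2,020 = 19,436.2 kg.
v_e = Isp · g₀ = 314 × 9.8 = 3077.2 m/s.
Δv = v_e · ln(116,600/19,436.2) = 3077.2 × ln(5.999) = 3077.2 × 1.7916 ≈ 5513 m/s.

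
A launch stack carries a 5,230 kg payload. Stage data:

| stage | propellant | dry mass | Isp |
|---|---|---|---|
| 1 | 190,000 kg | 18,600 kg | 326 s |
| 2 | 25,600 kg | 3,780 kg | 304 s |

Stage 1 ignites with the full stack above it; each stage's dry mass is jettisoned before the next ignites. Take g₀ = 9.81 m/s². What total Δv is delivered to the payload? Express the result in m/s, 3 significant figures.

Δv ≈ 8870 m/s

Ignition mass of stage 1 = 190,000+18,600 + 25,600+3,780 + 5,230 = 243,210 kg.
Stage 1: m₀ = 243,210 kg, m_f = 243,210 − 190,000 = 53,210 kg; Δv = 326×9.81×ln(4.571) = 3198.1×1.5197 ≈ 4860 m/s.
Stage 2: m₀ = 34,610 kg, m_f = 34,610 − 25,600 = 9,010 kg; Δv = 304×9.81×ln(3.841) = 2982.2×1.3458 ≈ 4014 m/s.
Total Δv = 4860 + 4014 = 8874 m/s.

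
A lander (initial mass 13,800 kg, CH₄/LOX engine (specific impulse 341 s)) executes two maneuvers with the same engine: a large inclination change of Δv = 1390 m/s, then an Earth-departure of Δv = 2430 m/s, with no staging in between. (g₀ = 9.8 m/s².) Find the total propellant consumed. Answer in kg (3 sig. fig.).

v_e = Isp · g₀ = 341 × 9.8 = 3341.8 m/s.
After the first burn: m = 13800 × exp(−1390/3341.8) = 13800 × 0.65972 = 9,104.14 kg.
After the second burn: m = 9,104.14 × exp(−2430/3341.8) = 9,104.14 × 0.48328 = 4,399.85 kg.
Total propellant = m₀ − m_final = 13800 − 4,399.85 = 9,400.15 kg.

total propellant consumed ≈ 9400 kg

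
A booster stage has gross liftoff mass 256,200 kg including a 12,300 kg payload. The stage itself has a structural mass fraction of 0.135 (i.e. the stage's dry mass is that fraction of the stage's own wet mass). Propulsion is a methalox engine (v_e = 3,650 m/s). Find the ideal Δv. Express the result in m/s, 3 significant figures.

Δv ≈ 6330 m/s

Stage wet mass = m₀ − payload = 256,200 − 12,300 = 243,900 kg.
Stage dry mass = ε × stage wet mass = 0.135 × 243,900 = 32,926.5 kg.
Burnout mass m_f = stage dry + payload = 32,926.5 + 12,300 = 45,226.5 kg.
Δv = v_e · ln(256,200/45,226.5) = 3650.0 × ln(5.665) = 3650.0 × 1.7343 ≈ 6330 m/s.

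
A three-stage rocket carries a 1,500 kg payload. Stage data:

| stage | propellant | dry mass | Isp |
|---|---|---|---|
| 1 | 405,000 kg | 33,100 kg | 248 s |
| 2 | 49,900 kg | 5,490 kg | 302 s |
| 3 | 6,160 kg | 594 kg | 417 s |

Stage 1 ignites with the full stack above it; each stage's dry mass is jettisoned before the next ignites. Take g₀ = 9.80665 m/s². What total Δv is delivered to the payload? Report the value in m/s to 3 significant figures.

Δv ≈ 14200 m/s

Ignition mass of stage 1 = 405,000+33,100 + 49,900+5,490 + 6,160+594 + 1,500 = 501,744 kg.
Stage 1: m₀ = 501,744 kg, m_f = 501,744 − 405,000 = 96,744 kg; Δv = 248×9.80665×ln(5.186) = 2432.0×1.6460 ≈ 4003 m/s.
Stage 2: m₀ = 63,644 kg, m_f = 63,644 − 49,900 = 13,744 kg; Δv = 302×9.80665×ln(4.631) = 2961.6×1.5327 ≈ 4539 m/s.
Stage 3: m₀ = 8,254 kg, m_f = 8,254 − 6,160 = 2,094 kg; Δv = 417×9.80665×ln(3.942) = 4089.4×1.3716 ≈ 5609 m/s.
Total Δv = 4003 + 4539 + 5609 = 14151 m/s.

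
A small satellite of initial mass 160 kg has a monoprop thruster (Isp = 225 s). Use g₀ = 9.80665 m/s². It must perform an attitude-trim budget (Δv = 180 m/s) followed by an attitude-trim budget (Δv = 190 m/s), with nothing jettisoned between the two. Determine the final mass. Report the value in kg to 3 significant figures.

final mass ≈ 135 kg

v_e = Isp · g₀ = 225 × 9.80665 = 2206.5 m/s.
After the first burn: m = 160 × exp(−180/2206.5) = 160 × 0.92166 = 147.466 kg.
After the second burn: m = 147.466 × exp(−190/2206.5) = 147.466 × 0.91749 = 135.299 kg.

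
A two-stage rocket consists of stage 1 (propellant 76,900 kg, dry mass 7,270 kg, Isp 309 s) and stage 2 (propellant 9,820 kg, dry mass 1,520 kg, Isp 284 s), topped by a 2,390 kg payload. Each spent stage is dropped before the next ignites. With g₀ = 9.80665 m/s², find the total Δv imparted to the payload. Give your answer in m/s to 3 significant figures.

Ignition mass of stage 1 = 76,900+7,270 + 9,820+1,520 + 2,390 = 97,900 kg.
Stage 1: m₀ = 97,900 kg, m_f = 97,900 − 76,900 = 21,000 kg; Δv = 309×9.80665×ln(4.662) = 3030.3×1.5394 ≈ 4665 m/s.
Stage 2: m₀ = 13,730 kg, m_f = 13,730 − 9,820 = 3,910 kg; Δv = 284×9.80665×ln(3.512) = 2785.1×1.2560 ≈ 3498 m/s.
Total Δv = 4665 + 3498 = 8163 m/s.

Δv ≈ 8160 m/s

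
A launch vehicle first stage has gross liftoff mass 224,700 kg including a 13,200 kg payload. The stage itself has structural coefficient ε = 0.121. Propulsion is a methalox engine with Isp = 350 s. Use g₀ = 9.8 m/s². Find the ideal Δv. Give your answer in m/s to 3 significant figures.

Δv ≈ 6030 m/s

Stage wet mass = m₀ − payload = 224,700 − 13,200 = 211,500 kg.
Stage dry mass = ε × stage wet mass = 0.121 × 211,500 = 25,591.5 kg.
Burnout mass m_f = stage dry + payload = 25,591.5 + 13,200 = 38,791.5 kg.
v_e = Isp · g₀ = 350 × 9.8 = 3430.0 m/s.
Using Δv = v_e ln(m₀/m_f): Δv = v_e · ln(224,700/38,791.5) = 3430.0 × ln(5.793) = 3430.0 × 1.7566 ≈ 6025 m/s.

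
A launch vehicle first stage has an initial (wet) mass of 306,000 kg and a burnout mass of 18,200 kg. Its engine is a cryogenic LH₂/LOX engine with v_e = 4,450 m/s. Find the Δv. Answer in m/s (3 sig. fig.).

From the ideal rocket equation, Δv = v_e · ln(m₀/m_f) = 4450.0 × ln(16.81) = 4450.0 × 2.8222 ≈ 12558.6 m/s.

Δv ≈ 12600 m/s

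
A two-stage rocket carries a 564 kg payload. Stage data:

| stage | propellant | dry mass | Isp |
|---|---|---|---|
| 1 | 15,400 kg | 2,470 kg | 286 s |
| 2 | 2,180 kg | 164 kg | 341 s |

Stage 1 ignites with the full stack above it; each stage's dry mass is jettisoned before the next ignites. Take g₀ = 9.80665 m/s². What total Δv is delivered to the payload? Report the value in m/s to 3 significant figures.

Ignition mass of stage 1 = 15,400+2,470 + 2,180+164 + 564 = 20,778 kg.
Stage 1: m₀ = 20,778 kg, m_f = 20,778 − 15,400 = 5,378 kg; Δv = 286×9.80665×ln(3.864) = 2804.7×1.3516 ≈ 3791 m/s.
Stage 2: m₀ = 2,908 kg, m_f = 2,908 − 2,180 = 728 kg; Δv = 341×9.80665×ln(3.995) = 3344.1×1.3849 ≈ 4631 m/s.
Total Δv = 3791 + 4631 = 8422 m/s.

Δv ≈ 8420 m/s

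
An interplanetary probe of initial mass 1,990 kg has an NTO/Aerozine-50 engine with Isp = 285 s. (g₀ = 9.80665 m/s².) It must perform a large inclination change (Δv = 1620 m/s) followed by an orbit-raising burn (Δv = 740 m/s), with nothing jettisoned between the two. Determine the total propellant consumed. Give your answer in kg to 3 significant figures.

total propellant consumed ≈ 1130 kg

v_e = Isp · g₀ = 285 × 9.80665 = 2794.9 m/s.
After the first burn: m = 1990 × exp(−1620/2794.9) = 1990 × 0.56011 = 1,114.62 kg.
After the second burn: m = 1,114.62 × exp(−740/2794.9) = 1,114.62 × 0.76738 = 855.337 kg.
Total propellant = m₀ − m_final = 1990 − 855.337 = 1,134.663 kg.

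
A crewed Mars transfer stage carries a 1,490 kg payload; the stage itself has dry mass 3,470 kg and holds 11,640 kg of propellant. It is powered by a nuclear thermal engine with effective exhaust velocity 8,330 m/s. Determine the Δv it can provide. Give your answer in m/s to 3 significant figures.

Δv ≈ 10100 m/s

m₀ = payload + dry + propellant = 1,490 + 3,470 + 11,640 = 16,600 kg.
m_f = payload + dry = 1,490 + 3,470 = 4,960 kg.
Δv = v_e · ln(m₀/m_f) = 8330.0 × ln(3.347) = 8330.0 × 1.2080 ≈ 10062.6 m/s.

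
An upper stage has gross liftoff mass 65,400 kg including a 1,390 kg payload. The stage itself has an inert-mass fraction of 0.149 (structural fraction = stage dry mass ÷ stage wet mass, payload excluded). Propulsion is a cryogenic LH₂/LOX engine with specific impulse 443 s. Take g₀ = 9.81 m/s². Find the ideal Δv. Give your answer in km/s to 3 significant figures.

Stage wet mass = m₀ − payload = 65,400 − 1,390 = 64,010 kg.
Stage dry mass = ε × stage wet mass = 0.149 × 64,010 = 9,537.49 kg.
Burnout mass m_f = stage dry + payload = 9,537.49 + 1,390 = 10,927.49 kg.
v_e = Isp · g₀ = 443 × 9.81 = 4345.8 m/s.
From the ideal rocket equation, Δv = v_e · ln(65,400/10,927.49) = 4345.8 × ln(5.985) = 4345.8 × 1.7892 ≈ 7776 m/s.

Δv ≈ 7.78 km/s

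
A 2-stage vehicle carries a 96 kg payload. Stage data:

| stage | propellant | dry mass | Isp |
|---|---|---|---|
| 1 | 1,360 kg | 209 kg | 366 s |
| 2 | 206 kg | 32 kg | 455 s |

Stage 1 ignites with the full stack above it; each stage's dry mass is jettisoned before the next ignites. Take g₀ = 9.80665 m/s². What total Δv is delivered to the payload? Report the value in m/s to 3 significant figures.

Ignition mass of stage 1 = 1,360+209 + 206+32 + 96 = 1,903 kg.
Stage 1: m₀ = 1,903 kg, m_f = 1,903 − 1,360 = 543 kg; Δv = 366×9.80665×ln(3.505) = 3589.2×1.2541 ≈ 4501 m/s.
Stage 2: m₀ = 334 kg, m_f = 334 − 206 = 128 kg; Δv = 455×9.80665×ln(2.609) = 4462.0×0.9591 ≈ 4280 m/s.
Total Δv = 4501 + 4280 = 8781 m/s.

Δv ≈ 8780 m/s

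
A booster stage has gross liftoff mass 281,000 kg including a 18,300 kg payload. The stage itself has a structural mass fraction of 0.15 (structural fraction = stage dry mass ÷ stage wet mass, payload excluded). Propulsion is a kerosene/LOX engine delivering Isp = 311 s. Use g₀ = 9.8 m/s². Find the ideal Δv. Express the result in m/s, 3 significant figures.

Stage wet mass = m₀ − payload = 281,000 − 18,300 = 262,700 kg.
Stage dry mass = ε × stage wet mass = 0.15 × 262,700 = 39,405 kg.
Burnout mass m_f = stage dry + payload = 39,405 + 18,300 = 57,705 kg.
v_e = Isp · g₀ = 311 × 9.8 = 3047.8 m/s.
Δv = v_e · ln(281,000/57,705) = 3047.8 × ln(4.87) = 3047.8 × 1.5830 ≈ 4825 m/s.

Δv ≈ 4820 m/s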